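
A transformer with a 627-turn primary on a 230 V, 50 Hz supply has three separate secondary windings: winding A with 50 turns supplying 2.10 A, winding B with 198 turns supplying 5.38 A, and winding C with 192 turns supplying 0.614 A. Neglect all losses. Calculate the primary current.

I_p ≈ 2.05 A

V_A = 230 × 50/627 = 18.341 V; V_B = 230 × 198/627 = 72.632 V; V_C = 230 × 192/627 = 70.431 V.
P_out = V_A I_A + V_B I_B + V_C I_C = 18.341×2.10 + 72.632×5.38 + 70.431×0.614 = 38.517 + 390.76 + 43.244 = 472.52 W.
Ideal ⇒ P_in = P_out, so I_p = P_out/V_p = 472.52/230 = 2.05 A.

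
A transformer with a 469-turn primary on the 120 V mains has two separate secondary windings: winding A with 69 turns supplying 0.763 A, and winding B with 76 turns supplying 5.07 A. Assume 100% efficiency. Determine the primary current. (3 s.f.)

V_A = 120 × 69/469 = 17.655 V; V_B = 120 × 76/469 = 19.446 V.
P_out = V_A I_A + V_B I_B = 17.655×0.763 + 19.446×5.07 = 13.470 + 98.589 = 112.06 W.
Ideal ⇒ P_in = P_out, so I_p = P_out/V_p = 112.06/120 = 0.934 A.

I_p ≈ 0.934 A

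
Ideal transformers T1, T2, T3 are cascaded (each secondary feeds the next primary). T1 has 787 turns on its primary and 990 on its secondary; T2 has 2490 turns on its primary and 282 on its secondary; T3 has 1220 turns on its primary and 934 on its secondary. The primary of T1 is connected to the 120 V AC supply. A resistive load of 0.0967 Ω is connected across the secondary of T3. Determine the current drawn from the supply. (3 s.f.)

Secondary of T1: V = 120.00 × 990/787 = 150.95 V.
Secondary of T2: V = 150.95 × 282/2490 = 17.096 V.
Secondary of T3: V = 17.096 × 934/1220 = 13.088 V.
I_load = 13.088/0.0967 = 135.35 A, so P_out = 13.088 × 135.35 = 1771.5 W.
All ideal ⇒ P_in = P_out, so I_supply = 1771.5/120 = 14.8 A.

I_supply ≈ 14.8 A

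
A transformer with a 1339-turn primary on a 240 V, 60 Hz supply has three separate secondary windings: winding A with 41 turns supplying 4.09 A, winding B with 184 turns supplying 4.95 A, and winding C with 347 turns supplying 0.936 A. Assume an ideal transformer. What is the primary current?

I_p ≈ 1.05 A

V_A = 240 × 41/1339 = 7.3488 V; V_B = 240 × 184/1339 = 32.980 V; V_C = 240 × 347/1339 = 62.196 V.
P_out = V_A I_A + V_B I_B + V_C I_C = 7.3488×4.09 + 32.980×4.95 + 62.196×0.936 = 30.056 + 163.25 + 58.215 = 251.52 W.
Ideal ⇒ P_in = P_out, so I_p = P_out/V_p = 251.52/240 = 1.05 A.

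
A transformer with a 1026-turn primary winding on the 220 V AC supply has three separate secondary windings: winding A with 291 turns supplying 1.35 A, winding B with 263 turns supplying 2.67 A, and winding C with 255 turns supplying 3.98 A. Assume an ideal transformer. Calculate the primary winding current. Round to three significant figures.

I_p ≈ 2.06 A

V_A = 220 × 291/1026 = 62.398 V; V_B = 220 × 263/1026 = 56.394 V; V_C = 220 × 255/1026 = 54.678 V.
P_out = V_A I_A + V_B I_B + V_C I_C = 62.398×1.35 + 56.394×2.67 + 54.678×3.98 = 84.237 + 150.57 + 217.62 = 452.43 W.
Ideal ⇒ P_in = P_out, so I_p = P_out/V_p = 452.43/220 = 2.06 A.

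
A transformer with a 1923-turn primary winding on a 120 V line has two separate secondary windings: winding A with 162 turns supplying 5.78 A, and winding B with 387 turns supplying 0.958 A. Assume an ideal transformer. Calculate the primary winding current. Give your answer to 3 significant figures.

V_A = 120 × 162/1923 = 10.109 V; V_B = 120 × 387/1923 = 24.150 V.
P_out = V_A I_A + V_B I_B = 10.109×5.78 + 24.150×0.958 = 58.431 + 23.135 = 81.567 W.
Ideal ⇒ P_in = P_out, so I_p = P_out/V_p = 81.567/120 = 0.680 A.

I_p ≈ 0.680 A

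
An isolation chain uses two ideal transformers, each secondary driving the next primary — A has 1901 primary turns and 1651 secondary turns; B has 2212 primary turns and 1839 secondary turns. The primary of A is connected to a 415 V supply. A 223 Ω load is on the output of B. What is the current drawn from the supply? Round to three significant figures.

I_supply ≈ 0.970 A

After A: V = 415.00 × 1651/1901 = 360.42 V.
After B: V = 360.42 × 1839/2212 = 299.65 V.
I_load = 299.65/223 = 1.3437 A, so P_out = 299.65 × 1.3437 = 402.64 W.
All ideal ⇒ P_in = P_out, so I_supply = 402.64/415 = 0.970 A.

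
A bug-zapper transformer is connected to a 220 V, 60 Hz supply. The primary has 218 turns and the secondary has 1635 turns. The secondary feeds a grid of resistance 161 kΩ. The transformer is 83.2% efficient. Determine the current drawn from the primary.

V_s = 220 × 1635/218 = 1650.0 V.
I_s = V_s/R = 1650.0/161000 = 0.010248 A.
P_out = V_s I_s = 1650.0 × 0.010248 = 16.910 W.
P_in = P_out/η = 16.910/0.832 = 20.324 W.
I_p = P_in/V_p = 20.324/220 = 0.0924 A.

I_p ≈ 0.0924 A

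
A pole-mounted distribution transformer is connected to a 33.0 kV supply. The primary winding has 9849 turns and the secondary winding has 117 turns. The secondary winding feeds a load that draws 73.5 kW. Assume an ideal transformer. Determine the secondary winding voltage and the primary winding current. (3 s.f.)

V_s = V_p × N_s/N_p = 33000 × 117/9849 = 392.02 V.
I_s = P/V_s = 73500/392.02 = 187.49 A.
I_p = I_s × N_s/N_p = 187.49 × 117/9849 = 2.23 A.

V_s ≈ 392 V, I_p ≈ 2.23 A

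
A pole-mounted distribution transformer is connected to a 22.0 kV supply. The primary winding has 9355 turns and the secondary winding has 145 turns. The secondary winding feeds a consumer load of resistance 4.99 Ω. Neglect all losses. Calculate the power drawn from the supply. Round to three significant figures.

V_s = V_p × N_s/N_p = 22000 × 145/9355 = 340.99 V.
I_s = V_s/R = 340.99/4.99 = 68.335 A.
I_p = I_s × N_s/N_p = 68.335 × 145/9355 = 1.0592 A.
P = V_p I_p = 22000 × 1.0592 = 23300 W.

P ≈ 23300 W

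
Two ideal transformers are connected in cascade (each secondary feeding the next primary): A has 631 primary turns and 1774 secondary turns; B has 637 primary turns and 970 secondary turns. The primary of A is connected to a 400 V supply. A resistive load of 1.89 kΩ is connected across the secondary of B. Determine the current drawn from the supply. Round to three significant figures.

I_supply ≈ 3.88 A

After A: V = 400.00 × 1774/631 = 1124.6 V.
After B: V = 1124.6 × 970/637 = 1712.4 V.
I_load = 1712.4/1890 = 0.90606 A, so P_out = 1712.4 × 0.90606 = 1551.6 W.
All ideal ⇒ P_in = P_out, so I_supply = 1551.6/400 = 3.88 A.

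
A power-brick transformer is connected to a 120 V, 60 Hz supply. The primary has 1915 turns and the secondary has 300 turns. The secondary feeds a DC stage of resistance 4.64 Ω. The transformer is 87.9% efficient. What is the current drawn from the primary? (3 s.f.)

I_p ≈ 0.722 A

V_s = 120 × 300/1915 = 18.799 V.
I_s = V_s/R = 18.799/4.64 = 4.0515 A.
P_out = V_s I_s = 18.799 × 4.0515 = 76.164 W.
P_in = P_out/η = 76.164/0.879 = 86.648 W.
I_p = P_in/V_p = 86.648/120 = 0.722 A.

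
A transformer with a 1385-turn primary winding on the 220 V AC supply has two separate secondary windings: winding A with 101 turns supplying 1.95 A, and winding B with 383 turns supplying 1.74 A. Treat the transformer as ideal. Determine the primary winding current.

I_p ≈ 0.623 A

V_A = 220 × 101/1385 = 16.043 V; V_B = 220 × 383/1385 = 60.838 V.
P_out = V_A I_A + V_B I_B = 16.043×1.95 + 60.838×1.74 = 31.284 + 105.86 = 137.14 W.
Ideal ⇒ P_in = P_out, so I_p = P_out/V_p = 137.14/220 = 0.623 A.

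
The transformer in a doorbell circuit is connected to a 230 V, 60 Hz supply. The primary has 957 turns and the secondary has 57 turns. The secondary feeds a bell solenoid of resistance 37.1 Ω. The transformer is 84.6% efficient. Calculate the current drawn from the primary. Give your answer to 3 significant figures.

I_p ≈ 0.0260 A

V_s = 230 × 57/957 = 13.699 V.
I_s = V_s/R = 13.699/37.1 = 0.36925 A.
P_out = V_s I_s = 13.699 × 0.36925 = 5.0583 W.
P_in = P_out/η = 5.0583/0.846 = 5.9791 W.
I_p = P_in/V_p = 5.9791/230 = 0.0260 A.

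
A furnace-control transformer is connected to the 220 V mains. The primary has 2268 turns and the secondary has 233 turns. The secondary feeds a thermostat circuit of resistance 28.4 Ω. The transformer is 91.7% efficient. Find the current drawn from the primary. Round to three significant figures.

V_s = 220 × 233/2268 = 22.601 V.
I_s = V_s/R = 22.601/28.4 = 0.79582 A.
P_out = V_s I_s = 22.601 × 0.79582 = 17.987 W.
P_in = P_out/η = 17.987/0.917 = 19.615 W.
I_p = P_in/V_p = 19.615/220 = 0.0892 A.

I_p ≈ 0.0892 A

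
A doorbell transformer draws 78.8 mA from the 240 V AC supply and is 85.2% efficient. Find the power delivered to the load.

P_in = V_p I_p = 240 × 0.0788 = 18.912 W.
P_out = η P_in = 0.852 × 18.912 = 16.1 W.

P_out ≈ 16.1 W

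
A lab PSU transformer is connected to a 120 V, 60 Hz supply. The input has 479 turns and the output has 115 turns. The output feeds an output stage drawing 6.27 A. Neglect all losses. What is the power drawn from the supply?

P ≈ 181 W

I_in = I_out × N_out/N_in = 6.27 × 115/479 = 1.5053 A.
P = V_in I_in = 120 × 1.5053 = 181 W.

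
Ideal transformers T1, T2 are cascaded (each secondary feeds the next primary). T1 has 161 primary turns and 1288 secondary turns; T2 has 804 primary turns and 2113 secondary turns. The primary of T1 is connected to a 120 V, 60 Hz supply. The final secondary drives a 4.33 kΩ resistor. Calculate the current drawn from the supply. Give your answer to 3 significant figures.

I_supply ≈ 12.3 A

Secondary of T1: V = 120.00 × 1288/161 = 960.00 V.
Secondary of T2: V = 960.00 × 2113/804 = 2523.0 V.
I_load = 2523.0/4330 = 0.58268 A, so P_out = 2523.0 × 0.58268 = 1470.1 W.
All ideal ⇒ P_in = P_out, so I_supply = 1470.1/120 = 12.3 A.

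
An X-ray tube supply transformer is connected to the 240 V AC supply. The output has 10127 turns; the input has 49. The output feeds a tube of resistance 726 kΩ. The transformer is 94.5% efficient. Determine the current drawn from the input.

V_out = 240 × 10127/49 = 49602 V.
I_out = V_out/R = 49602/726000 = 0.068322 A.
P_out = V_out I_out = 49602 × 0.068322 = 3388.9 W.
P_in = P_out/η = 3388.9/0.945 = 3586.1 W.
I_in = P_in/V_in = 3586.1/240 = 14.9 A.

I_in ≈ 14.9 A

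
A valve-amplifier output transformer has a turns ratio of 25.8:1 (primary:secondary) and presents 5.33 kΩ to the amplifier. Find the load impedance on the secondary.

Z_s = Z_p/(N_p/N_s)² = 5330/25.8² = 8.01 Ω.

Z_s ≈ 8.01 Ω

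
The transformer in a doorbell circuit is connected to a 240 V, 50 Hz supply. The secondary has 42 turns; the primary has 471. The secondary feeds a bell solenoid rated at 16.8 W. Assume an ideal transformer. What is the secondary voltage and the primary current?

V_s = V_p × N_s/N_p = 240 × 42/471 = 21.401 V.
I_s = P/V_s = 16.8/21.401 = 0.78500 A.
I_p = I_s × N_s/N_p = 0.78500 × 42/471 = 0.0700 A.

V_s ≈ 21.4 V, I_p ≈ 0.0700 A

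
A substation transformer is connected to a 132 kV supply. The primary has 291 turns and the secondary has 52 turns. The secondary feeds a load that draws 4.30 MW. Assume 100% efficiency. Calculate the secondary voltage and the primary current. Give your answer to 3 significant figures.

V_s ≈ 23600 V, I_p ≈ 32.6 A

V_s = V_p × N_s/N_p = 132000 × 52/291 = 23588 V.
I_s = P/V_s = 4.30×10^6/23588 = 182.30 A.
I_p = I_s × N_s/N_p = 182.30 × 52/291 = 32.6 A.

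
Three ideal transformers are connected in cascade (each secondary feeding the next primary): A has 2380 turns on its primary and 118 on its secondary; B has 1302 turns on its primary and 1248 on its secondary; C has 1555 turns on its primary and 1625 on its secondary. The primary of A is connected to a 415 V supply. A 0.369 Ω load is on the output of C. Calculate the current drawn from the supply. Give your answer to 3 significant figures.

I_supply ≈ 2.77 A

Secondary of A: V = 415.00 × 118/2380 = 20.576 V.
Secondary of B: V = 20.576 × 1248/1302 = 19.722 V.
Secondary of C: V = 19.722 × 1625/1555 = 20.610 V.
I_load = 20.610/0.369 = 55.854 A, so P_out = 20.610 × 55.854 = 1151.2 W.
All ideal ⇒ P_in = P_out, so I_supply = 1151.2/415 = 2.77 A.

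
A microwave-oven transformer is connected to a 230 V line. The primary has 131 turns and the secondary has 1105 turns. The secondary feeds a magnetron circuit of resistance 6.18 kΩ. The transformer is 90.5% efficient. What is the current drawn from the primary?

V_s = 230 × 1105/131 = 1940.1 V.
I_s = V_s/R = 1940.1/6180 = 0.31393 A.
P_out = V_s I_s = 1940.1 × 0.31393 = 609.04 W.
P_in = P_out/η = 609.04/0.905 = 672.98 W.
I_p = P_in/V_p = 672.98/230 = 2.93 A.

I_p ≈ 2.93 A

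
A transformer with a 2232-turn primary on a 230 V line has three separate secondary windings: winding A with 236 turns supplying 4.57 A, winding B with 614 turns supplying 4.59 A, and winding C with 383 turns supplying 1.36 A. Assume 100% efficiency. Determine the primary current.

V_A = 230 × 236/2232 = 24.319 V; V_B = 230 × 614/2232 = 63.271 V; V_C = 230 × 383/2232 = 39.467 V.
P_out = V_A I_A + V_B I_B + V_C I_C = 24.319×4.57 + 63.271×4.59 + 39.467×1.36 = 111.14 + 290.41 + 53.675 = 455.22 W.
Ideal ⇒ P_in = P_out, so I_p = P_out/V_p = 455.22/230 = 1.98 A.

I_p ≈ 1.98 A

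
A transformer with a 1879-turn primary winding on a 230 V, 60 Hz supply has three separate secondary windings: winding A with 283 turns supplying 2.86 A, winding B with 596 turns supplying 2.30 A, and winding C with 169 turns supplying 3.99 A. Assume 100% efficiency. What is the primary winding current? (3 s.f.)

V_A = 230 × 283/1879 = 34.641 V; V_B = 230 × 596/1879 = 72.954 V; V_C = 230 × 169/1879 = 20.687 V.
P_out = V_A I_A + V_B I_B + V_C I_C = 34.641×2.86 + 72.954×2.30 + 20.687×3.99 = 99.073 + 167.79 + 82.539 = 349.41 W.
Ideal ⇒ P_in = P_out, so I_p = P_out/V_p = 349.41/230 = 1.52 A.

I_p ≈ 1.52 A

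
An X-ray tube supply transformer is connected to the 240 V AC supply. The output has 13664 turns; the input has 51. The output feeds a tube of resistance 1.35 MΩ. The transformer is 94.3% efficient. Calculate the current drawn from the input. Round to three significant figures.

I_in ≈ 13.5 A

V_out = 240 × 13664/51 = 64301 V.
I_out = V_out/R = 64301/(1.35×10^6) = 0.047631 A.
P_out = V_out I_out = 64301 × 0.047631 = 3062.7 W.
P_in = P_out/η = 3062.7/0.943 = 3247.8 W.
I_in = P_in/V_in = 3247.8/240 = 13.5 A.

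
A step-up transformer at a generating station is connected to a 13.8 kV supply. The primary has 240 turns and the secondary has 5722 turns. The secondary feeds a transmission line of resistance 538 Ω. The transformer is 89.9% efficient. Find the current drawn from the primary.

I_p ≈ 16200 A

V_s = 13800 × 5722/240 = 329020 V.
I_s = V_s/R = 329020/538 = 611.55 A.
P_out = V_s I_s = 329020 × 611.55 = 2.0121×10^8 W.
P_in = P_out/η = 2.0121×10^8/0.899 = 2.2382×10^8 W.
I_p = P_in/V_p = 2.2382×10^8/13800 = 16200 A.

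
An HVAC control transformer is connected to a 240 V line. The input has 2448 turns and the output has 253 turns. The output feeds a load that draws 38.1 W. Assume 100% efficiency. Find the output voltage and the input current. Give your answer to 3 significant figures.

V_out = V_in × N_out/N_in = 240 × 253/2448 = 24.804 V.
I_out = P/V_out = 38.1/24.804 = 1.5360 A.
I_in = I_out × N_out/N_in = 1.5360 × 253/2448 = 0.159 A.

V_out ≈ 24.8 V, I_in ≈ 0.159 A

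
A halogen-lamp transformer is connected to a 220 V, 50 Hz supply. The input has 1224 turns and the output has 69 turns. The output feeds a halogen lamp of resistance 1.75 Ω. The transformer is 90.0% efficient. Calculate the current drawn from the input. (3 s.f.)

V_out = 220 × 69/1224 = 12.402 V.
I_out = V_out/R = 12.402/1.75 = 7.0868 A.
P_out = V_out I_out = 12.402 × 7.0868 = 87.891 W.
P_in = P_out/η = 87.891/0.900 = 97.656 W.
I_in = P_in/V_in = 97.656/220 = 0.444 A.

I_in ≈ 0.444 A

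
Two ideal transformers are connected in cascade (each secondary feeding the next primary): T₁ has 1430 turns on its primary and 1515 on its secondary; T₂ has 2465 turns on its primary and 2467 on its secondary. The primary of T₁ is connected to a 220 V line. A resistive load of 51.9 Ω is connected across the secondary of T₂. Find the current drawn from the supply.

I_supply ≈ 4.77 A

After T₁: V = 220.00 × 1515/1430 = 233.08 V.
After T₂: V = 233.08 × 2467/2465 = 233.27 V.
I_load = 233.27/51.9 = 4.4945 A, so P_out = 233.27 × 4.4945 = 1048.4 W.
All ideal ⇒ P_in = P_out, so I_supply = 1048.4/220 = 4.77 A.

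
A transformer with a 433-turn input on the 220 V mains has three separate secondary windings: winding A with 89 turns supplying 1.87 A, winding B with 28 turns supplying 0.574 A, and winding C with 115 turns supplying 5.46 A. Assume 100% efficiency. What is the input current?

I_in ≈ 1.87 A

V_A = 220 × 89/433 = 45.219 V; V_B = 220 × 28/433 = 14.226 V; V_C = 220 × 115/433 = 58.430 V.
P_out = V_A I_A + V_B I_B + V_C I_C = 45.219×1.87 + 14.226×0.574 + 58.430×5.46 = 84.560 + 8.1659 + 319.03 = 411.75 W.
Ideal ⇒ P_in = P_out, so I_in = P_out/V_in = 411.75/220 = 1.87 A.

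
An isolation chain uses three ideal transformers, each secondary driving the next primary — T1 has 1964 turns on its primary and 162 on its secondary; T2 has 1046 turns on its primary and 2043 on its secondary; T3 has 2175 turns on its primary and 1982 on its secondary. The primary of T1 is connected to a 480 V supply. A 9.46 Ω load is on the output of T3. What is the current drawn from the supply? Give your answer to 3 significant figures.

I_supply ≈ 1.09 A

After T1: V = 480.00 × 162/1964 = 39.593 V.
After T2: V = 39.593 × 2043/1046 = 77.331 V.
After T3: V = 77.331 × 1982/2175 = 70.469 V.
I_load = 70.469/9.46 = 7.4491 A, so P_out = 70.469 × 7.4491 = 524.93 W.
All ideal ⇒ P_in = P_out, so I_supply = 524.93/480 = 1.09 A.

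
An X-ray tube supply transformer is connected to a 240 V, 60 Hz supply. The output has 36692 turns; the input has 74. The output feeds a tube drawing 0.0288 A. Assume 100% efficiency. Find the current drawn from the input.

I_in ≈ 14.3 A

For an ideal transformer I_in N_in = I_out N_out, so I_in = 0.0288 × 36692/74 = 14.3 A.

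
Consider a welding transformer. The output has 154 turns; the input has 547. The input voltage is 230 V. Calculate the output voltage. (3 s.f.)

V_out/V_in = N_out/N_in, so V_out = 230 × 154/547 = 64.8 V.

V_out ≈ 64.8 V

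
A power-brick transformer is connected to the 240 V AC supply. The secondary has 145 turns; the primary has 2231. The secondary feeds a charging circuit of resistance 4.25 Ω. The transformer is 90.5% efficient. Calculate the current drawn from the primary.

V_s = 240 × 145/2231 = 15.598 V.
I_s = V_s/R = 15.598/4.25 = 3.6702 A.
P_out = V_s I_s = 15.598 × 3.6702 = 57.249 W.
P_in = P_out/η = 57.249/0.905 = 63.259 W.
I_p = P_in/V_p = 63.259/240 = 0.264 A.

I_p ≈ 0.264 A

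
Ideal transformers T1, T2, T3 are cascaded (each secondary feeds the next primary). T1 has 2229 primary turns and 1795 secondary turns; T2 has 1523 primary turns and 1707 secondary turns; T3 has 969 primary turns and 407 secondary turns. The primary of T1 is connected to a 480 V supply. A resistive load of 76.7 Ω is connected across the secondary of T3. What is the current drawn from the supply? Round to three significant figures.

After T1: V = 480.00 × 1795/2229 = 386.54 V.
After T2: V = 386.54 × 1707/1523 = 433.24 V.
After T3: V = 433.24 × 407/969 = 181.97 V.
I_load = 181.97/76.7 = 2.3725 A, so P_out = 181.97 × 2.3725 = 431.72 W.
All ideal ⇒ P_in = P_out, so I_supply = 431.72/480 = 0.899 A.

I_supply ≈ 0.899 A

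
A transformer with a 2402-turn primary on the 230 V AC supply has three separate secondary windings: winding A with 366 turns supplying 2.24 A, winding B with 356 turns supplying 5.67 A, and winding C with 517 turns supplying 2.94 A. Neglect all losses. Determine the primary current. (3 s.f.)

V_A = 230 × 366/2402 = 35.046 V; V_B = 230 × 356/2402 = 34.088 V; V_C = 230 × 517/2402 = 49.505 V.
P_out = V_A I_A + V_B I_B + V_C I_C = 35.046×2.24 + 34.088×5.67 + 49.505×2.94 = 78.503 + 193.28 + 145.54 = 417.33 W.
Ideal ⇒ P_in = P_out, so I_p = P_out/V_p = 417.33/230 = 1.81 A.

I_p ≈ 1.81 A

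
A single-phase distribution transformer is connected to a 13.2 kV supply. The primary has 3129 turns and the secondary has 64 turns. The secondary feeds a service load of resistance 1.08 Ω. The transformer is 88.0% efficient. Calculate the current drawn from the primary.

I_p ≈ 5.81 A

V_s = 13200 × 64/3129 = 269.99 V.
I_s = V_s/R = 269.99/1.08 = 249.99 A.
P_out = V_s I_s = 269.99 × 249.99 = 67495 W.
P_in = P_out/η = 67495/0.880 = 76699 W.
I_p = P_in/V_p = 76699/13200 = 5.81 A.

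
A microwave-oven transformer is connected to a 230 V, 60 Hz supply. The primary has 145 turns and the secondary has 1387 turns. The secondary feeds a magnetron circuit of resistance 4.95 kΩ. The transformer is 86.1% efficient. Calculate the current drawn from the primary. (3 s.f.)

V_s = 230 × 1387/145 = 2200.1 V.
I_s = V_s/R = 2200.1/4950 = 0.44446 A.
P_out = V_s I_s = 2200.1 × 0.44446 = 977.84 W.
P_in = P_out/η = 977.84/0.861 = 1135.7 W.
I_p = P_in/V_p = 1135.7/230 = 4.94 A.

I_p ≈ 4.94 A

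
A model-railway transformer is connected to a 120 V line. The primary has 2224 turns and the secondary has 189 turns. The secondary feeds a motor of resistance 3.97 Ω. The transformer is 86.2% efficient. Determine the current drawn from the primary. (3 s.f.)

I_p ≈ 0.253 A

V_s = 120 × 189/2224 = 10.198 V.
I_s = V_s/R = 10.198/3.97 = 2.5687 A.
P_out = V_s I_s = 10.198 × 2.5687 = 26.195 W.
P_in = P_out/η = 26.195/0.862 = 30.389 W.
I_p = P_in/V_p = 30.389/120 = 0.253 A.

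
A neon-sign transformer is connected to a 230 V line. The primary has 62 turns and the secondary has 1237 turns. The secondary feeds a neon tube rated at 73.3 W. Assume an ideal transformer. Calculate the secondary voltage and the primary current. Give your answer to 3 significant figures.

V_s = V_p × N_s/N_p = 230 × 1237/62 = 4588.9 V.
I_s = P/V_s = 73.3/4588.9 = 0.015973 A.
I_p = I_s × N_s/N_p = 0.015973 × 1237/62 = 0.319 A.

V_s ≈ 4590 V, I_p ≈ 0.319 A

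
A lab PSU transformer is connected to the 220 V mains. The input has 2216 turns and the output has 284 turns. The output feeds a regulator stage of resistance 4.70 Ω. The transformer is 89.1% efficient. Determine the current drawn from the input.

I_in ≈ 0.863 A

V_out = 220 × 284/2216 = 28.195 V.
I_out = V_out/R = 28.195/4.70 = 5.9989 A.
P_out = V_out I_out = 28.195 × 5.9989 = 169.14 W.
P_in = P_out/η = 169.14/0.891 = 189.83 W.
I_in = P_in/V_in = 189.83/220 = 0.863 A.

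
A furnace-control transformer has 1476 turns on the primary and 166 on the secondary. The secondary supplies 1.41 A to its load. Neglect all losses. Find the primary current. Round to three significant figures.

For an ideal transformer I_p/I_s = N_s/N_p, so I_p = 1.41 × 166/1476 = 0.159 A.

I_p ≈ 0.159 A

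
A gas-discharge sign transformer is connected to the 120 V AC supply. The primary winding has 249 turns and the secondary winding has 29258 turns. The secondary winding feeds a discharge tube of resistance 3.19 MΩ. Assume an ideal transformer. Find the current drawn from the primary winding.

V_s = V_p × N_s/N_p = 120 × 29258/249 = 14100 V.
I_s = V_s/R = 14100/(3.19×10^6) = 0.0044201 A.
For an ideal transformer I_p N_p = I_s N_s, so I_p = 0.0044201 × 29258/249 = 0.519 A.

I_p ≈ 0.519 A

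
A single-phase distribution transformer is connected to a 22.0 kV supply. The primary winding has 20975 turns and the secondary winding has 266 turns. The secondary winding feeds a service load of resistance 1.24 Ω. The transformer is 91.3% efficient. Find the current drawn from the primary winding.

I_p ≈ 3.13 A

V_s = 22000 × 266/20975 = 279.00 V.
I_s = V_s/R = 279.00/1.24 = 225.00 A.
P_out = V_s I_s = 279.00 × 225.00 = 62774 W.
P_in = P_out/η = 62774/0.913 = 68756 W.
I_p = P_in/V_p = 68756/22000 = 3.13 A.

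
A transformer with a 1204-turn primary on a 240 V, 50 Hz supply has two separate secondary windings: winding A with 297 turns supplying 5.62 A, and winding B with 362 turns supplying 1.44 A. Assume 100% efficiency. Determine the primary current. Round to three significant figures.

V_A = 240 × 297/1204 = 59.203 V; V_B = 240 × 362/1204 = 72.159 V.
P_out = V_A I_A + V_B I_B = 59.203×5.62 + 72.159×1.44 = 332.72 + 103.91 = 436.63 W.
Ideal ⇒ P_in = P_out, so I_p = P_out/V_p = 436.63/240 = 1.82 A.

I_p ≈ 1.82 A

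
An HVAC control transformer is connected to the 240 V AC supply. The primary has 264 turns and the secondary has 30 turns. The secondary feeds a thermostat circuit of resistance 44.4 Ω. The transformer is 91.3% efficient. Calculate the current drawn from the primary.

V_s = 240 × 30/264 = 27.273 V.
I_s = V_s/R = 27.273/44.4 = 0.61425 A.
P_out = V_s I_s = 27.273 × 0.61425 = 16.752 W.
P_in = P_out/η = 16.752/0.913 = 18.349 W.
I_p = P_in/V_p = 18.349/240 = 0.0765 A.

I_p ≈ 0.0765 A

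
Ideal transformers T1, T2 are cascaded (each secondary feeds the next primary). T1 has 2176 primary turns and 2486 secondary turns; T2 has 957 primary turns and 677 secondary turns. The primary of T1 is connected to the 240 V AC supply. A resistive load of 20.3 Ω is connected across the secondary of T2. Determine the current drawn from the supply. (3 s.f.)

I_supply ≈ 7.72 A

Secondary of T1: V = 240.00 × 2486/2176 = 274.19 V.
Secondary of T2: V = 274.19 × 677/957 = 193.97 V.
I_load = 193.97/20.3 = 9.5551 A, so P_out = 193.97 × 9.5551 = 1853.4 W.
All ideal ⇒ P_in = P_out, so I_supply = 1853.4/240 = 7.72 A.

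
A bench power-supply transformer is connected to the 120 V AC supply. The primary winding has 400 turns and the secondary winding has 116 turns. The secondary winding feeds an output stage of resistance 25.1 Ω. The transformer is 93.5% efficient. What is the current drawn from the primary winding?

V_s = 120 × 116/400 = 34.800 V.
I_s = V_s/R = 34.800/25.1 = 1.3865 A.
P_out = V_s I_s = 34.800 × 1.3865 = 48.249 W.
P_in = P_out/η = 48.249/0.935 = 51.603 W.
I_p = P_in/V_p = 51.603/120 = 0.430 A.

I_p ≈ 0.430 A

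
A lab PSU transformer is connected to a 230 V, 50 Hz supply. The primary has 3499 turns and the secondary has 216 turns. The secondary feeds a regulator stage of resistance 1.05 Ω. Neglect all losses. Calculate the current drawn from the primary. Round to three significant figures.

V_s = V_p × N_s/N_p = 230 × 216/3499 = 14.198 V.
I_s = V_s/R = 14.198/1.05 = 13.522 A.
For an ideal transformer I_p N_p = I_s N_s, so I_p = 13.522 × 216/3499 = 0.835 A.

I_p ≈ 0.835 A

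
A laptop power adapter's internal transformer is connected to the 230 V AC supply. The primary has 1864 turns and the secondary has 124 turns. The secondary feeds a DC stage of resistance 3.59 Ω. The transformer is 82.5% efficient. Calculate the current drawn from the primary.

I_p ≈ 0.344 A

V_s = 230 × 124/1864 = 15.300 V.
I_s = V_s/R = 15.300/3.59 = 4.2620 A.
P_out = V_s I_s = 15.300 × 4.2620 = 65.210 W.
P_in = P_out/η = 65.210/0.825 = 79.042 W.
I_p = P_in/V_p = 79.042/230 = 0.344 A.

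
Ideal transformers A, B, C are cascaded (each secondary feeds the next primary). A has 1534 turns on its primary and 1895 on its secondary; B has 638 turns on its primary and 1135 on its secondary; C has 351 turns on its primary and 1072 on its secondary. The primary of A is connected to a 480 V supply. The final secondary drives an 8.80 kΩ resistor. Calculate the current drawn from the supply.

I_supply ≈ 2.46 A

Secondary of A: V = 480.00 × 1895/1534 = 592.96 V.
Secondary of B: V = 592.96 × 1135/638 = 1054.9 V.
Secondary of C: V = 1054.9 × 1072/351 = 3221.7 V.
I_load = 3221.7/8800 = 0.36610 A, so P_out = 3221.7 × 0.36610 = 1179.5 W.
All ideal ⇒ P_in = P_out, so I_supply = 1179.5/480 = 2.46 A.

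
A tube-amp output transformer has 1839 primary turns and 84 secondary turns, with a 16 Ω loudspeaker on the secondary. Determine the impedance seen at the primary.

Z_p = (N_p/N_s)² × Z_s = (1839/84)² × 16 = 7670 Ω.

Z_p ≈ 7670 Ω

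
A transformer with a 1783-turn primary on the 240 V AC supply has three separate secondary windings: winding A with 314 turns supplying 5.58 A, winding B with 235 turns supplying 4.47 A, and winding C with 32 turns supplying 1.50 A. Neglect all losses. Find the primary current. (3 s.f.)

V_A = 240 × 314/1783 = 42.266 V; V_B = 240 × 235/1783 = 31.632 V; V_C = 240 × 32/1783 = 4.3073 V.
P_out = V_A I_A + V_B I_B + V_C I_C = 42.266×5.58 + 31.632×4.47 + 4.3073×1.50 = 235.84 + 141.40 + 6.4610 = 383.70 W.
Ideal ⇒ P_in = P_out, so I_p = P_out/V_p = 383.70/240 = 1.60 A.

I_p ≈ 1.60 A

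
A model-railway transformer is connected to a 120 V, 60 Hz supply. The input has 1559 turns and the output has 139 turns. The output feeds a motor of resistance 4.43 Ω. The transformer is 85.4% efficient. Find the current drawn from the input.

V_out = 120 × 139/1559 = 10.699 V.
I_out = V_out/R = 10.699/4.43 = 2.4152 A.
P_out = V_out I_out = 10.699 × 2.4152 = 25.840 W.
P_in = P_out/η = 25.840/0.854 = 30.258 W.
I_in = P_in/V_in = 30.258/120 = 0.252 A.

I_in ≈ 0.252 A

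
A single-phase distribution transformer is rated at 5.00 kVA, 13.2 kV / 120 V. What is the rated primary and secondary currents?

I_p ≈ 0.379 A, I_s ≈ 41.7 A

I_p = S/V_p = 5000/13200 = 0.379 A.
I_s = S/V_s = 5000/120 = 41.7 A.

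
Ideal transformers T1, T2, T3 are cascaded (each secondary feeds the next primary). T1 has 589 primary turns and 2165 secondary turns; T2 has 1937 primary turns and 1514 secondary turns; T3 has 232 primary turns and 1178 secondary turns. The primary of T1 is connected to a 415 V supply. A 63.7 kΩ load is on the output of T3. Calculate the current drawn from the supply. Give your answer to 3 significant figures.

Secondary of T1: V = 415.00 × 2165/589 = 1525.4 V.
Secondary of T2: V = 1525.4 × 1514/1937 = 1192.3 V.
Secondary of T3: V = 1192.3 × 1178/232 = 6054.0 V.
I_load = 6054.0/63700 = 0.095040 A, so P_out = 6054.0 × 0.095040 = 575.37 W.
All ideal ⇒ P_in = P_out, so I_supply = 575.37/415 = 1.39 A.

I_supply ≈ 1.39 A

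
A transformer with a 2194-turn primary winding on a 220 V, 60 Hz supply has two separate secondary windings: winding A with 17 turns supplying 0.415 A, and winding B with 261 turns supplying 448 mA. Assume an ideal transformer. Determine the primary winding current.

I_p ≈ 0.0565 A

V_A = 220 × 17/2194 = 1.7046 V; V_B = 220 × 261/2194 = 26.171 V.
P_out = V_A I_A + V_B I_B = 1.7046×0.415 + 26.171×0.448 = 0.70743 + 11.725 = 12.432 W.
Ideal ⇒ P_in = P_out, so I_p = P_out/V_p = 12.432/220 = 0.0565 A.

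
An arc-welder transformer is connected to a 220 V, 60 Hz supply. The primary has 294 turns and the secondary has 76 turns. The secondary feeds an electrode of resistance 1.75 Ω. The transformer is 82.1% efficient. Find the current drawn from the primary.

I_p ≈ 10.2 A

V_s = 220 × 76/294 = 56.871 V.
I_s = V_s/R = 56.871/1.75 = 32.498 A.
P_out = V_s I_s = 56.871 × 32.498 = 1848.2 W.
P_in = P_out/η = 1848.2/0.821 = 2251.1 W.
I_p = P_in/V_p = 2251.1/220 = 10.2 A.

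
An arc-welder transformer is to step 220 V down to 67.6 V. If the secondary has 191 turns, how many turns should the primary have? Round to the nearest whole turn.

N_p/N_s = V_p/V_s, so N_p = 191 × 220/67.6 = 621.6 ≈ 622 turns.

N_p = 622 turns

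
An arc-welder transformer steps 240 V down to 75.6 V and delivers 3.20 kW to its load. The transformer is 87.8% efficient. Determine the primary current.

P_in = P_out/η = 3200/0.878 = 3644.6 W.
I_p = P_in/V_p = 3644.6/240 = 15.2 A.

I_p ≈ 15.2 A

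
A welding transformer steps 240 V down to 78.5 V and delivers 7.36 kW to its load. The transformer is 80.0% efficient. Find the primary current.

I_p ≈ 38.3 A

P_in = P_out/η = 7360/0.800 = 9200.0 W.
I_p = P_in/V_p = 9200.0/240 = 38.3 A.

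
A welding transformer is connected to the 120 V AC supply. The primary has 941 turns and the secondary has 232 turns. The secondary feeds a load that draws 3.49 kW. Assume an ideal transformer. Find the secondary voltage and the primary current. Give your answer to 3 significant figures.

V_s = V_p × N_s/N_p = 120 × 232/941 = 29.586 V.
I_s = P/V_s = 3490/29.586 = 117.96 A.
I_p = I_s × N_s/N_p = 117.96 × 232/941 = 29.1 A.

V_s ≈ 29.6 V, I_p ≈ 29.1 A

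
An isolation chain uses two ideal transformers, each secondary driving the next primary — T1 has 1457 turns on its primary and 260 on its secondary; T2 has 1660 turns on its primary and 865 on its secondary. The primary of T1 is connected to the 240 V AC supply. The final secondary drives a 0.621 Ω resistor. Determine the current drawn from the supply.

After T1: V = 240.00 × 260/1457 = 42.828 V.
After T2: V = 42.828 × 865/1660 = 22.317 V.
I_load = 22.317/0.621 = 35.937 A, so P_out = 22.317 × 35.937 = 802.00 W.
All ideal ⇒ P_in = P_out, so I_supply = 802.00/240 = 3.34 A.

I_supply ≈ 3.34 A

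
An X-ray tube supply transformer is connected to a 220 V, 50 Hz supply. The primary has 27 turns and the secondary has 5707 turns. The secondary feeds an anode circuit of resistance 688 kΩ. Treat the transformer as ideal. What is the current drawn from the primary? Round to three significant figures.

I_p ≈ 14.3 A

V_s = V_p × N_s/N_p = 220 × 5707/27 = 46501 V.
I_s = V_s/R = 46501/688000 = 0.067589 A.
For an ideal transformer I_p N_p = I_s N_s, so I_p = 0.067589 × 5707/27 = 14.3 A.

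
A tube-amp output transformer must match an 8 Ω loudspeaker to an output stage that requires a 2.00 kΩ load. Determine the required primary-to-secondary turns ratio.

N_p/N_s ≈ 15.8

Z_p/Z_s = (N_p/N_s)², so N_p/N_s = √(2000/8) = √250 = 15.8.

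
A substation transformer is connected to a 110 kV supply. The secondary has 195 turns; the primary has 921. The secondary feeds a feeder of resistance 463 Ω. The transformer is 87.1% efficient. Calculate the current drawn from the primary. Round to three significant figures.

V_s = 110000 × 195/921 = 23290 V.
I_s = V_s/R = 23290/463 = 50.302 A.
P_out = V_s I_s = 23290 × 50.302 = 1.1715×10^6 W.
P_in = P_out/η = 1.1715×10^6/0.871 = 1.3450×10^6 W.
I_p = P_in/V_p = 1.3450×10^6/110000 = 12.2 A.

I_p ≈ 12.2 A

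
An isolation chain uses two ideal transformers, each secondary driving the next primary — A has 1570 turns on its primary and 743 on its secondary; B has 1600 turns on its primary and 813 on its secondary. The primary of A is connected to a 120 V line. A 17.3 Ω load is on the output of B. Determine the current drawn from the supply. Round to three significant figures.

Secondary of A: V = 120.00 × 743/1570 = 56.790 V.
Secondary of B: V = 56.790 × 813/1600 = 28.856 V.
I_load = 28.856/17.3 = 1.6680 A, so P_out = 28.856 × 1.6680 = 48.132 W.
All ideal ⇒ P_in = P_out, so I_supply = 48.132/120 = 0.401 A.

I_supply ≈ 0.401 A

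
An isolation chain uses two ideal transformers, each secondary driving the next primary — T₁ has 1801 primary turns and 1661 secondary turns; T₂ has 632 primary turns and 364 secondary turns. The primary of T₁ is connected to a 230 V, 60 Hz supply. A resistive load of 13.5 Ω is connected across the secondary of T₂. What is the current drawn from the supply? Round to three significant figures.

I_supply ≈ 4.81 A

Secondary of T₁: V = 230.00 × 1661/1801 = 212.12 V.
Secondary of T₂: V = 212.12 × 364/632 = 122.17 V.
I_load = 122.17/13.5 = 9.0497 A, so P_out = 122.17 × 9.0497 = 1105.6 W.
All ideal ⇒ P_in = P_out, so I_supply = 1105.6/230 = 4.81 A.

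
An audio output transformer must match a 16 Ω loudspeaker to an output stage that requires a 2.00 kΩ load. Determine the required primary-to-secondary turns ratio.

Z_p/Z_s = (N_p/N_s)², so N_p/N_s = √(2000/16) = √125 = 11.2.

N_p/N_s ≈ 11.2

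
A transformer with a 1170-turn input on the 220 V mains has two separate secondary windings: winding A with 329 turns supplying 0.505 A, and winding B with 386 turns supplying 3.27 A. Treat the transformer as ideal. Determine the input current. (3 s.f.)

I_in ≈ 1.22 A

V_A = 220 × 329/1170 = 61.863 V; V_B = 220 × 386/1170 = 72.581 V.
P_out = V_A I_A + V_B I_B = 61.863×0.505 + 72.581×3.27 = 31.241 + 237.34 = 268.58 W.
Ideal ⇒ P_in = P_out, so I_in = P_out/V_in = 268.58/220 = 1.22 A.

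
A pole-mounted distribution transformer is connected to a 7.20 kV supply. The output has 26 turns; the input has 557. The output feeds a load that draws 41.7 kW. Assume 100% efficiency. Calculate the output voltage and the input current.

V_out ≈ 336 V, I_in ≈ 5.79 A

V_out = V_in × N_out/N_in = 7200 × 26/557 = 336.09 V.
I_out = P/V_out = 41700/336.09 = 124.08 A.
I_in = I_out × N_out/N_in = 124.08 × 26/557 = 5.79 A.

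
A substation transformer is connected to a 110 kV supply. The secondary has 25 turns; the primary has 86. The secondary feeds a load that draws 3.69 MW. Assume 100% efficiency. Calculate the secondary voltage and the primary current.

V_s = V_p × N_s/N_p = 110000 × 25/86 = 31977 V.
I_s = P/V_s = 3.69×10^6/31977 = 115.40 A.
I_p = I_s × N_s/N_p = 115.40 × 25/86 = 33.5 A.

V_s ≈ 32000 V, I_p ≈ 33.5 A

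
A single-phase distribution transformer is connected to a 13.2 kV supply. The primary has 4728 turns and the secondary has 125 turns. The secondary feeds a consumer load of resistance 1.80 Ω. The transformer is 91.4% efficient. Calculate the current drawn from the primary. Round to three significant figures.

V_s = 13200 × 125/4728 = 348.98 V.
I_s = V_s/R = 348.98/1.80 = 193.88 A.
P_out = V_s I_s = 348.98 × 193.88 = 67661 W.
P_in = P_out/η = 67661/0.914 = 74028 W.
I_p = P_in/V_p = 74028/13200 = 5.61 A.

I_p ≈ 5.61 A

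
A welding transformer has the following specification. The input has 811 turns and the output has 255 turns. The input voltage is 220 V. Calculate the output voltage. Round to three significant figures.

V_out ≈ 69.2 V

V_out/V_in = N_out/N_in, so V_out = 220 × 255/811 = 69.2 V.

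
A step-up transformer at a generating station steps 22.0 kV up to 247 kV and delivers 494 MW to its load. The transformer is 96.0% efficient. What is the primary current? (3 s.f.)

P_in = P_out/η = 4.94×10^8/0.960 = 5.1458×10^8 W.
I_p = P_in/V_p = 5.1458×10^8/22000 = 23400 A.

I_p ≈ 23400 A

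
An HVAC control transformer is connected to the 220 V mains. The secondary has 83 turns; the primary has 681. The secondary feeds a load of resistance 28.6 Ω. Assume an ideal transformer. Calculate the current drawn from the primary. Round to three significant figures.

I_p ≈ 0.114 A

V_s = V_p × N_s/N_p = 220 × 83/681 = 26.814 V.
I_s = V_s/R = 26.814/28.6 = 0.93754 A.
For an ideal transformer I_p N_p = I_s N_s, so I_p = 0.93754 × 83/681 = 0.114 A.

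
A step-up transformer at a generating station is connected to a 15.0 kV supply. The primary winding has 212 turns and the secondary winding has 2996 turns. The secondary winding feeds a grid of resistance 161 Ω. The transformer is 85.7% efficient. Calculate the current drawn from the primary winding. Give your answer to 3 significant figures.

I_p ≈ 21700 A

V_s = 15000 × 2996/212 = 211980 V.
I_s = V_s/R = 211980/161 = 1316.7 A.
P_out = V_s I_s = 211980 × 1316.7 = 2.7911×10^8 W.
P_in = P_out/η = 2.7911×10^8/0.857 = 3.2568×10^8 W.
I_p = P_in/V_p = 3.2568×10^8/15000 = 21700 A.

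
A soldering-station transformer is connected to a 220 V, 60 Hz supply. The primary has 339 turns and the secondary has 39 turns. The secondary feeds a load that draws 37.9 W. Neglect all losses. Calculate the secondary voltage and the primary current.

V_s ≈ 25.3 V, I_p ≈ 0.172 A

V_s = V_p × N_s/N_p = 220 × 39/339 = 25.310 V.
I_s = P/V_s = 37.9/25.310 = 1.4974 A.
I_p = I_s × N_s/N_p = 1.4974 × 39/339 = 0.172 A.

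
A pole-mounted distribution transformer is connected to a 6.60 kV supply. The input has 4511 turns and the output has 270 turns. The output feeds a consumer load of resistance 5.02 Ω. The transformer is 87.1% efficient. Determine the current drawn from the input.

V_out = 6600 × 270/4511 = 395.03 V.
I_out = V_out/R = 395.03/5.02 = 78.692 A.
P_out = V_out I_out = 395.03 × 78.692 = 31086 W.
P_in = P_out/η = 31086/0.871 = 35690 W.
I_in = P_in/V_in = 35690/6600 = 5.41 A.

I_in ≈ 5.41 A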